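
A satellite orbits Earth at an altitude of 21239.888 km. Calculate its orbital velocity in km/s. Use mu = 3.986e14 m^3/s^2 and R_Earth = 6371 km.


r = R_E + alt = 6371.0 + 21239.888 = 27610.8880 km = 2.7610888e+07 m
v = sqrt(mu/r) = sqrt(3.986e14 / 2.7610888e+07) = 3799.5176 m/s = 3.7995 km/s

3.7995 km/s


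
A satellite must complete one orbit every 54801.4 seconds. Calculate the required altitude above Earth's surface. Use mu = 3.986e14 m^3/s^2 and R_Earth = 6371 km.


T = 54801.4 s
r = (mu*T^2/(4*pi^2))^(1/3) = (3.986e14 * 54801.4^2 / (4*pi^2))^(1/3)
r = 3.1183172e+07 m = 31183.1719 km
alt = r - R_E = 31183.1719 - 6371 = 24812.1719 km

24812.1719 km


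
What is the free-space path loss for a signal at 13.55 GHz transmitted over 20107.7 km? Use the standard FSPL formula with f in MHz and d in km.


f = 13.55 GHz = 13550.0000 MHz
d = 20107.7 km
FSPL = 32.44 + 20*log10(13550.0000) + 20*log10(20107.7)
FSPL = 32.44 + 82.6388 + 86.0672
FSPL = 201.1460 dB

201.1460 dB


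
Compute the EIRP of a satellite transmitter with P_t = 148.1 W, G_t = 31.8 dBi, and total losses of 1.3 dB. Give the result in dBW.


Pt = 148.1 W = 21.7056 dBW
EIRP = Pt_dBW + Gt - losses = 21.7056 + 31.8 - 1.3 = 52.2056 dBW

52.2056 dBW


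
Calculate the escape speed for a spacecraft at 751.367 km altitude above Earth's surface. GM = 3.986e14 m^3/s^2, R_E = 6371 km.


r = 6371.0 + 751.367 = 7122.3670 km = 7.122367e+06 m
v_esc = sqrt(2*mu/r) = sqrt(2*3.986e14 / 7.122367e+06)
v_esc = 10579.6542 m/s = 10.5797 km/s

10.5797 km/s


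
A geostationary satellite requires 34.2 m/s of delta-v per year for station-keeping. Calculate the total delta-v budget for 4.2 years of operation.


dV = rate * years = 34.2 * 4.2
dV = 143.6400 m/s

143.6400 m/s


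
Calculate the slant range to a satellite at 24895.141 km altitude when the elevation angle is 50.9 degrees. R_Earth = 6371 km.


h = 24895.141 km, el = 50.9 deg
d = -R_E*sin(el) + sqrt((R_E*sin(el))^2 + 2*R_E*h + h^2)
d = -6371.0000*sin(0.8883726) + sqrt((6371.0000*0.7760464)^2 + 2*6371.0000*24895.141 + 24895.141^2)
d = 26062.6941 km

26062.6941 km


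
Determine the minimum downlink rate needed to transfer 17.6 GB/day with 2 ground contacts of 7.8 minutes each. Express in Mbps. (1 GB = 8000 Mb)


total contact time = 2 * 7.8 * 60 = 936.0000 s
data = 17.6 GB = 140800.0000 Mb
rate = 140800.0000 / 936.0000 = 150.4274 Mbps

150.4274 Mbps


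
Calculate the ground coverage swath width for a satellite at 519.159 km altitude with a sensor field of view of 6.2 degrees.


FOV = 6.2 deg = 0.1082104 rad
swath = 2 * alt * tan(FOV/2) = 2 * 519.159 * tan(0.05410521)
swath = 2 * 519.159 * 0.05415806
swath = 56.2333 km

56.2333 km


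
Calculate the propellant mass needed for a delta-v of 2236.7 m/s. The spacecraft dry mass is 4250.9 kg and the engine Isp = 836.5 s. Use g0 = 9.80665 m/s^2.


ve = Isp * g0 = 836.5 * 9.80665 = 8203.262725 m/s
mass ratio = exp(dv/ve) = exp(2236.7/8203.262725) = 1.31345334
m_prop = m_dry * (mr - 1) = 4250.9 * (1.31345334 - 1)
m_prop = 1332.4588 kg

1332.4588 kg


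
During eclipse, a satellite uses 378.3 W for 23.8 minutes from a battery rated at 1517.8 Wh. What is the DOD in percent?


E_used = P * t / 60 = 378.3 * 23.8 / 60 = 150.0590 Wh
DOD = E_used / E_total * 100 = 150.0590 / 1517.8 * 100
DOD = 9.8866 %

9.8866 %


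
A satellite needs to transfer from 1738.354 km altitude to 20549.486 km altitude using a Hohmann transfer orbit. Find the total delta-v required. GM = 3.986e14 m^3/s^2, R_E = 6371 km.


r1 = 8109.3540 km = 8.109354e+06 m
r2 = 26920.4860 km = 2.6920486e+07 m
dv1 = sqrt(mu/r1)*(sqrt(2*r2/(r1+r2)) - 1) = 1680.9351 m/s
dv2 = sqrt(mu/r2)*(1 - sqrt(2*r1/(r1+r2))) = 1229.6493 m/s
total dv = |dv1| + |dv2| = 1680.9351 + 1229.6493 = 2910.5845 m/s = 2.9106 km/s

2.9106 km/s


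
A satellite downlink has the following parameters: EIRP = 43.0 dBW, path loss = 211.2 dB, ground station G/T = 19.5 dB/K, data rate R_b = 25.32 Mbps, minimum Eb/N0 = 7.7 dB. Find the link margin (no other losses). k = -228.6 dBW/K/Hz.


C/N0 = EIRP - FSPL + G/T - k = 43.0 - 211.2 + 19.5 - (-228.6)
C/N0 = 79.9000 dB-Hz
R_b = 25.32 Mbps = 2.532e+07 bps -> 10*log10(R_b) = 74.0346 dB-Hz
Eb/N0 = C/N0 - 10*log10(R_b) = 79.9000 - 74.0346 = 5.8654 dB
Margin = Eb/N0 - Eb/N0_req = 5.8654 - 7.7 = -1.8346 dB (negative margin: link does not close)

-1.8346 dB


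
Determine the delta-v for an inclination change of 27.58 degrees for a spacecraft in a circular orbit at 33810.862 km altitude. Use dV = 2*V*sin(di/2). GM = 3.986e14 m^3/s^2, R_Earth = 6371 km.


r = 40181.8620 km = 4.0181862e+07 m
V = sqrt(mu/r) = 3149.5871 m/s
di = 27.58 deg = 0.4813618 rad
dV = 2*V*sin(di/2) = 2*3149.5871*sin(0.2406809)
dV = 1501.4961 m/s = 1.5015 km/s

1.5015 km/s


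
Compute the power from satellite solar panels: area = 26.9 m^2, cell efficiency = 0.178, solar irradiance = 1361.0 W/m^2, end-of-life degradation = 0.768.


P = area * eta * S * degradation
P = 26.9 * 0.178 * 1361.0 * 0.768
P = 5004.8565 W

5004.8565 W


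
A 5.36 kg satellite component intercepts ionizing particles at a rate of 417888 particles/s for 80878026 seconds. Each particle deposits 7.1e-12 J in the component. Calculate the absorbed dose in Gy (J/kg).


Total energy deposited = rate * time * E_per
  = 417888 * 80878026 * 7.1e-12 = 239.9655 J
Dose = E_total / mass = 239.9655 / 5.36
Dose = 44.7697 Gy

44.7697 Gy


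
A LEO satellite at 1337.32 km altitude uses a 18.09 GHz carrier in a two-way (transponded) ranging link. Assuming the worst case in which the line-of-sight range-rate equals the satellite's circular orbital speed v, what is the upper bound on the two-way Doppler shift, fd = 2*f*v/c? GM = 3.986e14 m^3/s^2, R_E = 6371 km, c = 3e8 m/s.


r = 7.70832e+06 m
v = sqrt(mu/r) = 7190.9916 m/s (worst-case radial velocity)
f = 18.09 GHz = 1.809e+10 Hz
fd = 2*f*v/c = 2*1.809e+10*7190.9916/3.0e+08
fd = 867233.5830 Hz

867233.5830 Hz


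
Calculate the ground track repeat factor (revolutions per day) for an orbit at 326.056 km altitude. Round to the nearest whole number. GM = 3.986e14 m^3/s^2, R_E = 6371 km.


r = 6.697056e+06 m
T = 2*pi*sqrt(r^3/mu) = 5454.2761 s = 90.9046 min
revs/day = 1440 / 90.9046 = 15.8408
Rounded: 16 revolutions per day

16 revolutions per day


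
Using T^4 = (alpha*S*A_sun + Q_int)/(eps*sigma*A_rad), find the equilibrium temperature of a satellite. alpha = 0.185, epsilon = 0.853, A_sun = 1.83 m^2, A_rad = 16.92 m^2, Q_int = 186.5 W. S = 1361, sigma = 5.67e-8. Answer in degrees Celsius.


Numerator = alpha*S*A_sun + Q_int = 0.185*1361*1.83 + 186.5 = 647.2666 W
Denominator = eps*sigma*A_rad = 0.853*5.67e-8*16.92 = 8.1833749e-07 W/K^4
T^4 = 7.9095307e+08 K^4
T = 167.7018 K = -105.4482 C

-105.4482 degrees Celsius


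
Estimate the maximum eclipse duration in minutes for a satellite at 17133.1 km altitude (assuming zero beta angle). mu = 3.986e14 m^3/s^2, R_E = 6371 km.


r = 23504.1000 km
T = 597.6892 min
Eclipse fraction = arcsin(R_E/r)/pi = arcsin(6371.0000/23504.1000)/pi
= arcsin(0.2710591)/pi = 0.08737388
Eclipse duration = 0.08737388 * 597.6892 = 52.2224 min

52.2224 minutes


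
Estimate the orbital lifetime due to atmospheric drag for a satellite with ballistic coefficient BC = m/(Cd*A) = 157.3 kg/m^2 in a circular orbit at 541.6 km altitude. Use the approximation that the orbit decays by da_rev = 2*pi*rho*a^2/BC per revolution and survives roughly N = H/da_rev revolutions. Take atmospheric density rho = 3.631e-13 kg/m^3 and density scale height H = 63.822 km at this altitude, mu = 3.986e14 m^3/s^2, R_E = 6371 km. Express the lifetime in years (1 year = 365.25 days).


a = R_E + alt = 6912.6000 km = 6.9126e+06 m
da_rev = 2*pi*rho*a^2/BC = 2*pi*3.631e-13*(6.9126e+06)^2/157.3 = 0.693043107 m per revolution
N = H/da_rev = 63822.0000 m / 0.693043107 m = 92089.5098 revolutions
P = 2*pi*sqrt(a^3/mu) = 5719.7015 s
lifetime = N*P = 92089.5098 * 5719.7015 = 5.267245e+08 s = 6096.3484 days
years = 6096.3484 / 365.25 = 16.6909 years

16.6909 years


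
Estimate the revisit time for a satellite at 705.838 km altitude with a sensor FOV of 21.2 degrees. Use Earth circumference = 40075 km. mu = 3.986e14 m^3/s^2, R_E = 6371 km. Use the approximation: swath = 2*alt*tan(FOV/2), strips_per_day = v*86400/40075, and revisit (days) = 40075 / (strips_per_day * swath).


swath = 2*705.838*tan(0.1850049) = 264.1880 km
v = sqrt(mu/r) = 7504.9710 m/s = 7.5050 km/s
strips/day = v*86400/40075 = 7.5050*86400/40075 = 16.1804
coverage/day = strips * swath = 16.1804 * 264.1880 = 4274.6670 km
revisit = 40075 / 4274.6670 = 9.3750 days

9.3750 days


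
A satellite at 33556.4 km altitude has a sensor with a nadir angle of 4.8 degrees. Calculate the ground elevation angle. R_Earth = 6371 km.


r = R_E + alt = 39927.4000 km
Law of sines in the satellite / Earth-center / ground-point triangle:
  sin(nadir)/R_E = sin(90 + el)/r  =>  cos(el) = (r/R_E)*sin(nadir)
cos(el) = (39927.4000 / 6371.0000) * sin(4.8 deg) = 0.5244135
el = arccos(0.5244135) = 58.3712 deg
(Earth-central angle = 90 - nadir - el = 26.8288 deg)

58.3712 degrees


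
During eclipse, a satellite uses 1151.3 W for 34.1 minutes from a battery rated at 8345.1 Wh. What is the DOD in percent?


E_used = P * t / 60 = 1151.3 * 34.1 / 60 = 654.3222 Wh
DOD = E_used / E_total * 100 = 654.3222 / 8345.1 * 100
DOD = 7.8408 %

7.8408 %


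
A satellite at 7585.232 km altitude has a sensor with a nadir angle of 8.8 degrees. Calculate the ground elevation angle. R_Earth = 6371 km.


r = R_E + alt = 13956.2320 km
Law of sines in the satellite / Earth-center / ground-point triangle:
  sin(nadir)/R_E = sin(90 + el)/r  =>  cos(el) = (r/R_E)*sin(nadir)
cos(el) = (13956.2320 / 6371.0000) * sin(8.8 deg) = 0.3351288
el = arccos(0.3351288) = 70.4196 deg
(Earth-central angle = 90 - nadir - el = 10.7804 deg)

70.4196 degrees


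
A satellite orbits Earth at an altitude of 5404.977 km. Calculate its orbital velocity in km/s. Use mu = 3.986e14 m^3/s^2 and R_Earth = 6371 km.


r = R_E + alt = 6371.0 + 5404.977 = 11775.9770 km = 1.1775977e+07 m
v = sqrt(mu/r) = sqrt(3.986e14 / 1.1775977e+07) = 5817.9525 m/s = 5.8180 km/s

5.8180 km/s


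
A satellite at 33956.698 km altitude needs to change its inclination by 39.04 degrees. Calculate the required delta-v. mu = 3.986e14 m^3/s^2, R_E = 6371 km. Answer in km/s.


r = 40327.6980 km = 4.0327698e+07 m
V = sqrt(mu/r) = 3143.8870 m/s
di = 39.04 deg = 0.6813765 rad
dV = 2*V*sin(di/2) = 2*3143.8870*sin(0.3406883)
dV = 2100.9709 m/s = 2.1010 km/s

2.1010 km/s


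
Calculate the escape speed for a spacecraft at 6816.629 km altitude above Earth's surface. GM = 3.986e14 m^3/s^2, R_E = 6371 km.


r = 6371.0 + 6816.629 = 13187.6290 km = 1.3187629e+07 m
v_esc = sqrt(2*mu/r) = sqrt(2*3.986e14 / 1.3187629e+07)
v_esc = 7774.9980 m/s = 7.7750 km/s

7.7750 km/s


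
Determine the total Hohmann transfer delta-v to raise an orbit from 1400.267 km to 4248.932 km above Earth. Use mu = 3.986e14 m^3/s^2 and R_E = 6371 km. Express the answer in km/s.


r1 = 7771.2670 km = 7.771267e+06 m
r2 = 10619.9320 km = 1.0619932e+07 m
dv1 = sqrt(mu/r1)*(sqrt(2*r2/(r1+r2)) - 1) = 534.6964 m/s
dv2 = sqrt(mu/r2)*(1 - sqrt(2*r1/(r1+r2))) = 494.4210 m/s
total dv = |dv1| + |dv2| = 534.6964 + 494.4210 = 1029.1174 m/s = 1.0291 km/s

1.0291 km/s


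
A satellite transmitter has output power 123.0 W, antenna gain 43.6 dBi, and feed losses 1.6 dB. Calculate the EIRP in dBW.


Pt = 123.0 W = 20.8991 dBW
EIRP = Pt_dBW + Gt - losses = 20.8991 + 43.6 - 1.6 = 62.8991 dBW

62.8991 dBW


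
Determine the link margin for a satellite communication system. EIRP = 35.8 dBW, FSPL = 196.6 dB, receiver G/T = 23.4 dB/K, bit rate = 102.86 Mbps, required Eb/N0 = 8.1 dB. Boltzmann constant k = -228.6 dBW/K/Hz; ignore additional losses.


C/N0 = EIRP - FSPL + G/T - k = 35.8 - 196.6 + 23.4 - (-228.6)
C/N0 = 91.2000 dB-Hz
R_b = 102.86 Mbps = 1.0286e+08 bps -> 10*log10(R_b) = 80.1225 dB-Hz
Eb/N0 = C/N0 - 10*log10(R_b) = 91.2000 - 80.1225 = 11.0775 dB
Margin = Eb/N0 - Eb/N0_req = 11.0775 - 8.1 = 2.9775 dB (link closes)

2.9775 dB


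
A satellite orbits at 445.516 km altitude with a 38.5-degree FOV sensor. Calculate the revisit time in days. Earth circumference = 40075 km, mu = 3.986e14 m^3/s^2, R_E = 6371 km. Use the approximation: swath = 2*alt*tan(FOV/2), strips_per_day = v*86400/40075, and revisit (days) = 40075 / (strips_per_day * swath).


swath = 2*445.516*tan(0.3359759) = 311.1623 km
v = sqrt(mu/r) = 7646.9353 m/s = 7.6469 km/s
strips/day = v*86400/40075 = 7.6469*86400/40075 = 16.4865
coverage/day = strips * swath = 16.4865 * 311.1623 = 5129.9674 km
revisit = 40075 / 5129.9674 = 7.8119 days

7.8119 days


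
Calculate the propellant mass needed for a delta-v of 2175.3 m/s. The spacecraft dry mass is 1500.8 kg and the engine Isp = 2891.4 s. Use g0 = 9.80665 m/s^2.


ve = Isp * g0 = 2891.4 * 9.80665 = 28354.947810 m/s
mass ratio = exp(dv/ve) = exp(2175.3/28354.947810) = 1.07973622
m_prop = m_dry * (mr - 1) = 1500.8 * (1.07973622 - 1)
m_prop = 119.6681 kg

119.6681 kg


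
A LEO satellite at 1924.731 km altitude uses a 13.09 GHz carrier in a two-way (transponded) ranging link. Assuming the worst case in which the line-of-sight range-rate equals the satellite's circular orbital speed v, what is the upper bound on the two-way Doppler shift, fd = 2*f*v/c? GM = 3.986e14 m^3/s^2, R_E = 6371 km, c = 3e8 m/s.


r = 8.295731e+06 m
v = sqrt(mu/r) = 6931.7249 m/s (worst-case radial velocity)
f = 13.09 GHz = 1.309e+10 Hz
fd = 2*f*v/c = 2*1.309e+10*6931.7249/3.0e+08
fd = 604908.5237 Hz

604908.5237 Hz


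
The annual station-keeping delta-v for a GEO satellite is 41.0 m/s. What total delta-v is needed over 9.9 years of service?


dV = rate * years = 41.0 * 9.9
dV = 405.9000 m/s

405.9000 m/s


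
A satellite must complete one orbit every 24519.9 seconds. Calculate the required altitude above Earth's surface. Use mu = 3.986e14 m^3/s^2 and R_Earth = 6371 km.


T = 24519.9 s
r = (mu*T^2/(4*pi^2))^(1/3) = (3.986e14 * 24519.9^2 / (4*pi^2))^(1/3)
r = 1.8241966e+07 m = 18241.9663 km
alt = r - R_E = 18241.9663 - 6371 = 11870.9663 km

11870.9663 km


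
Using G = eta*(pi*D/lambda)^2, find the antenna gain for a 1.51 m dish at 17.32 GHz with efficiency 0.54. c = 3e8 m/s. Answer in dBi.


lambda = c/f = 3e8 / 1.732e+10 = 0.01732102 m
G = eta*(pi*D/lambda)^2 = 0.54*(pi*1.51/0.01732102)^2
G = 40504.2566 (linear)
G = 10*log10(40504.2566) = 46.0750 dBi

46.0750 dBi


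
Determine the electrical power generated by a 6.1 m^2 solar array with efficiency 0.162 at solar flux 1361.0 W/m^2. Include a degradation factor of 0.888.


P = area * eta * S * degradation
P = 6.1 * 0.162 * 1361.0 * 0.888
P = 1194.3069 W

1194.3069 W


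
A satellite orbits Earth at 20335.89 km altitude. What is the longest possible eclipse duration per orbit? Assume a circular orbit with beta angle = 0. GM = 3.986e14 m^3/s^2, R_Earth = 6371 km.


r = 26706.8900 km
T = 723.9273 min
Eclipse fraction = arcsin(R_E/r)/pi = arcsin(6371.0000/26706.8900)/pi
= arcsin(0.2385527)/pi = 0.07667296
Eclipse duration = 0.07667296 * 723.9273 = 55.5057 min

55.5057 minutes


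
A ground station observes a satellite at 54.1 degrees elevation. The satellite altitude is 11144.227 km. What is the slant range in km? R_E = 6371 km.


h = 11144.227 km, el = 54.1 deg
d = -R_E*sin(el) + sqrt((R_E*sin(el))^2 + 2*R_E*h + h^2)
d = -6371.0000*sin(0.9442231) + sqrt((6371.0000*0.8100416)^2 + 2*6371.0000*11144.227 + 11144.227^2)
d = 11951.4174 km

11951.4174 km


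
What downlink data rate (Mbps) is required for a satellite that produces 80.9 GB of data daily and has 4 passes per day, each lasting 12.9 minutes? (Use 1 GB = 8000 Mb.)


total contact time = 4 * 12.9 * 60 = 3096.0000 s
data = 80.9 GB = 647200.0000 Mb
rate = 647200.0000 / 3096.0000 = 209.0439 Mbps

209.0439 Mbps


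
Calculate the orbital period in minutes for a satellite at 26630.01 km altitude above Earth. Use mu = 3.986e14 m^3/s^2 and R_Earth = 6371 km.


r = 33001.0100 km = 3.300101e+07 m
T = 2*pi*sqrt(r^3/mu) = 2*pi*sqrt(3.59403e+22 / 3.986e14)
T = 59662.5854 s = 994.3764 min

994.3764 minutes


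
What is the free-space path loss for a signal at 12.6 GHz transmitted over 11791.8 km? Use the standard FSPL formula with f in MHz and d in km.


f = 12.6 GHz = 12600.0000 MHz
d = 11791.8 km
FSPL = 32.44 + 20*log10(12600.0000) + 20*log10(11791.8)
FSPL = 32.44 + 82.0074 + 81.4316
FSPL = 195.8790 dB

195.8790 dB


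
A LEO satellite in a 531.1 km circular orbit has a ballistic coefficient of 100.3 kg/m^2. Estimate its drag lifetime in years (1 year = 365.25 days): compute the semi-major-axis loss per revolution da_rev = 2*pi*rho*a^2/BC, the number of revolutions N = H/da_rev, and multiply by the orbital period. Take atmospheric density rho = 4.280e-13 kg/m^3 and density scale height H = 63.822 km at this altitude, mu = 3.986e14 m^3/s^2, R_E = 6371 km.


a = R_E + alt = 6902.1000 km = 6.9021e+06 m
da_rev = 2*pi*rho*a^2/BC = 2*pi*4.280e-13*(6.9021e+06)^2/100.3 = 1.277277 m per revolution
N = H/da_rev = 63822.0000 m / 1.277277 m = 49967.2227 revolutions
P = 2*pi*sqrt(a^3/mu) = 5706.6744 s
lifetime = N*P = 49967.2227 * 5706.6744 = 2.8514667e+08 s = 3300.3087 days
years = 3300.3087 / 365.25 = 9.0358 years

9.0358 years


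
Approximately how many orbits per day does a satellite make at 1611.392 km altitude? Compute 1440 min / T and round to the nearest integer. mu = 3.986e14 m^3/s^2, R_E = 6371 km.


r = 7.982392e+06 m
T = 2*pi*sqrt(r^3/mu) = 7097.5882 s = 118.2931 min
revs/day = 1440 / 118.2931 = 12.1731
Rounded: 12 revolutions per day

12 revolutions per day


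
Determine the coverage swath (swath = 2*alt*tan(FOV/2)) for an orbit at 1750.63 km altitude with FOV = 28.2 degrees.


FOV = 28.2 deg = 0.4921828 rad
swath = 2 * alt * tan(FOV/2) = 2 * 1750.63 * tan(0.2460914)
swath = 2 * 1750.63 * 0.2511826
swath = 879.4557 km

879.4557 km


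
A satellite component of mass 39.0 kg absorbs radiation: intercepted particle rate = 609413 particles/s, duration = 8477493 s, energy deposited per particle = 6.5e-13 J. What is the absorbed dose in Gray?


Total energy deposited = rate * time * E_per
  = 609413 * 8477493 * 6.5e-13 = 3.3581 J
Dose = E_total / mass = 3.3581 / 39.0
Dose = 0.08610491 Gy

0.0861 Gy


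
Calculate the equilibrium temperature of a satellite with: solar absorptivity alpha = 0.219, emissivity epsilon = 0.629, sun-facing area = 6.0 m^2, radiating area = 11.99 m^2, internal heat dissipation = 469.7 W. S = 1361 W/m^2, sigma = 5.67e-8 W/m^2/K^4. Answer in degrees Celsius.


Numerator = alpha*S*A_sun + Q_int = 0.219*1361*6.0 + 469.7 = 2258.0540 W
Denominator = eps*sigma*A_rad = 0.629*5.67e-8*11.99 = 4.2761496e-07 W/K^4
T^4 = 5.2805777e+09 K^4
T = 269.5693 K = -3.5807 C

-3.5807 degrees Celsius


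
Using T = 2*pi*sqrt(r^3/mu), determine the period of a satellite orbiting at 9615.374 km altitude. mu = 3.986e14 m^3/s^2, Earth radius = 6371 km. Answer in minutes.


r = 15986.3740 km = 1.5986374e+07 m
T = 2*pi*sqrt(r^3/mu) = 2*pi*sqrt(4.0855441e+21 / 3.986e14)
T = 20115.7475 s = 335.2625 min

335.2625 minutes


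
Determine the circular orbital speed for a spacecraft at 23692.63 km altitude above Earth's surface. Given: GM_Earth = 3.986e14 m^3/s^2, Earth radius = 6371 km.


r = R_E + alt = 6371.0 + 23692.63 = 30063.6300 km = 3.006363e+07 m
v = sqrt(mu/r) = sqrt(3.986e14 / 3.006363e+07) = 3641.2285 m/s = 3.6412 km/s

3.6412 km/s


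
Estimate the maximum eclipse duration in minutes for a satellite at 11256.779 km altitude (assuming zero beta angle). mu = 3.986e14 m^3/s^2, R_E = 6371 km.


r = 17627.7790 km
T = 388.2007 min
Eclipse fraction = arcsin(R_E/r)/pi = arcsin(6371.0000/17627.7790)/pi
= arcsin(0.3614182)/pi = 0.1177073
Eclipse duration = 0.1177073 * 388.2007 = 45.6941 min

45.6941 minutes


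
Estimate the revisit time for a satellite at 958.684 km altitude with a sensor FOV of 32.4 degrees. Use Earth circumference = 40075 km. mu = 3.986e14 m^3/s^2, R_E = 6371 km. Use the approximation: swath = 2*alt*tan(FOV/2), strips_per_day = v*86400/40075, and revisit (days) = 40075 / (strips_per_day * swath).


swath = 2*958.684*tan(0.2827433) = 557.0469 km
v = sqrt(mu/r) = 7374.3886 m/s = 7.3744 km/s
strips/day = v*86400/40075 = 7.3744*86400/40075 = 15.8989
coverage/day = strips * swath = 15.8989 * 557.0469 = 8856.4157 km
revisit = 40075 / 8856.4157 = 4.5250 days

4.5250 days


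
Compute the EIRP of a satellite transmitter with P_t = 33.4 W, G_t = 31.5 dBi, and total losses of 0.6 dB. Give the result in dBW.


Pt = 33.4 W = 15.2375 dBW
EIRP = Pt_dBW + Gt - losses = 15.2375 + 31.5 - 0.6 = 46.1375 dBW

46.1375 dBW


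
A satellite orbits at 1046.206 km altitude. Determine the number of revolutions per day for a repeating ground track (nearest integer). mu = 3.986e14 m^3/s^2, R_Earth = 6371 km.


r = 7.417206e+06 m
T = 2*pi*sqrt(r^3/mu) = 6357.2857 s = 105.9548 min
revs/day = 1440 / 105.9548 = 13.5907
Rounded: 14 revolutions per day

14 revolutions per day


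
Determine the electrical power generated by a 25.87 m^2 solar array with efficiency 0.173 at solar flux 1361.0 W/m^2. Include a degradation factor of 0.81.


P = area * eta * S * degradation
P = 25.87 * 0.173 * 1361.0 * 0.81
P = 4933.8470 W

4933.8470 W


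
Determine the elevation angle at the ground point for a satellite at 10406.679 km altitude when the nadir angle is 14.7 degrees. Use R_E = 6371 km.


r = R_E + alt = 16777.6790 km
Law of sines in the satellite / Earth-center / ground-point triangle:
  sin(nadir)/R_E = sin(90 + el)/r  =>  cos(el) = (r/R_E)*sin(nadir)
cos(el) = (16777.6790 / 6371.0000) * sin(14.7 deg) = 0.6682576
el = arccos(0.6682576) = 48.0673 deg
(Earth-central angle = 90 - nadir - el = 27.2327 deg)

48.0673 degrees


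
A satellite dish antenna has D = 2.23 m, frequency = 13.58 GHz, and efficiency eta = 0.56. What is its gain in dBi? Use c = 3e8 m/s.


lambda = c/f = 3e8 / 1.358e+10 = 0.02209131 m
G = eta*(pi*D/lambda)^2 = 0.56*(pi*2.23/0.02209131)^2
G = 56318.9474 (linear)
G = 10*log10(56318.9474) = 47.5065 dBi

47.5065 dBi


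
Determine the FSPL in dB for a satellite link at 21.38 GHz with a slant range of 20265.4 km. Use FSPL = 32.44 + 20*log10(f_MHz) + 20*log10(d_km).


f = 21.38 GHz = 21380.0000 MHz
d = 20265.4 km
FSPL = 32.44 + 20*log10(21380.0000) + 20*log10(20265.4)
FSPL = 32.44 + 86.6002 + 86.1351
FSPL = 205.1753 dB

205.1753 dB


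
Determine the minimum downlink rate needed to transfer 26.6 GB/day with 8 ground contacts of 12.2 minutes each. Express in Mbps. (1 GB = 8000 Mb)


total contact time = 8 * 12.2 * 60 = 5856.0000 s
data = 26.6 GB = 212800.0000 Mb
rate = 212800.0000 / 5856.0000 = 36.3388 Mbps

36.3388 Mbps


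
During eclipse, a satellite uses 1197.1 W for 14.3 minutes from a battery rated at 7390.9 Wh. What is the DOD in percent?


E_used = P * t / 60 = 1197.1 * 14.3 / 60 = 285.3088 Wh
DOD = E_used / E_total * 100 = 285.3088 / 7390.9 * 100
DOD = 3.8603 %

3.8603 %


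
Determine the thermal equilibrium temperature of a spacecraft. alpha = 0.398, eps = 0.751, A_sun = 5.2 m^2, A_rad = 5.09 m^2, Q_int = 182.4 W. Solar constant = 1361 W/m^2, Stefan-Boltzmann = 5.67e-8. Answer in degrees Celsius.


Numerator = alpha*S*A_sun + Q_int = 0.398*1361*5.2 + 182.4 = 2999.1256 W
Denominator = eps*sigma*A_rad = 0.751*5.67e-8*5.09 = 2.1674085e-07 W/K^4
T^4 = 1.383738e+10 K^4
T = 342.9758 K = 69.8258 C

69.8258 degrees Celsius


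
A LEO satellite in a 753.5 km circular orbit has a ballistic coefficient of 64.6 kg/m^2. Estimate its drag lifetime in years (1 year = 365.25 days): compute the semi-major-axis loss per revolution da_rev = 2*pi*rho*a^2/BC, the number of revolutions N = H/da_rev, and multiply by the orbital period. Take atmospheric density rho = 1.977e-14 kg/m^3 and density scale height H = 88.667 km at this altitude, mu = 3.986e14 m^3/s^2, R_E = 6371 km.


a = R_E + alt = 7124.5000 km = 7.1245e+06 m
da_rev = 2*pi*rho*a^2/BC = 2*pi*1.977e-14*(7.1245e+06)^2/64.6 = 0.0976029179 m per revolution
N = H/da_rev = 88667.0000 m / 0.0976029179 m = 908446.2014 revolutions
P = 2*pi*sqrt(a^3/mu) = 5984.7058 s
lifetime = N*P = 908446.2014 * 5984.7058 = 5.4367833e+09 s = 62925.7323 days
years = 62925.7323 / 365.25 = 172.2813 years

172.2813 years


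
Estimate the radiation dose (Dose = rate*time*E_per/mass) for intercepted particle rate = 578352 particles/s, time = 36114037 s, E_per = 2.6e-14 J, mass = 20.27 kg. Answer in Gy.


Total energy deposited = rate * time * E_per
  = 578352 * 36114037 * 2.6e-14 = 0.5430523 J
Dose = E_total / mass = 0.5430523 / 20.27
Dose = 0.02679094 Gy

0.0268 Gy


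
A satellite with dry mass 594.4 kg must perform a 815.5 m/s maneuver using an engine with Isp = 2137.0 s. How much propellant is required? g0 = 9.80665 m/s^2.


ve = Isp * g0 = 2137.0 * 9.80665 = 20956.811050 m/s
mass ratio = exp(dv/ve) = exp(815.5/20956.811050) = 1.03968041
m_prop = m_dry * (mr - 1) = 594.4 * (1.03968041 - 1)
m_prop = 23.5860 kg

23.5860 kg


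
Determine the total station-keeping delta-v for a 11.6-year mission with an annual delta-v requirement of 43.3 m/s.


dV = rate * years = 43.3 * 11.6
dV = 502.2800 m/s

502.2800 m/s


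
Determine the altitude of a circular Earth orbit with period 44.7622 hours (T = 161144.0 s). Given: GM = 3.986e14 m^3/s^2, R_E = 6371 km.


T = 161144.0 s
r = (mu*T^2/(4*pi^2))^(1/3) = (3.986e14 * 161144.0^2 / (4*pi^2))^(1/3)
r = 6.4003238e+07 m = 64003.2380 km
alt = r - R_E = 64003.2380 - 6371 = 57632.2380 km

57632.2380 km


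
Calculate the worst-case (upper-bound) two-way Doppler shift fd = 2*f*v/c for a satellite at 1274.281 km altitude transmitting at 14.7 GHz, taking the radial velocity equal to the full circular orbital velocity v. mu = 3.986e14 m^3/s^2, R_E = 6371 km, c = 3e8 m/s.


r = 7.645281e+06 m
v = sqrt(mu/r) = 7220.5773 m/s (worst-case radial velocity)
f = 14.7 GHz = 1.47e+10 Hz
fd = 2*f*v/c = 2*1.47e+10*7220.5773/3.0e+08
fd = 707616.5742 Hz

707616.5742 Hz


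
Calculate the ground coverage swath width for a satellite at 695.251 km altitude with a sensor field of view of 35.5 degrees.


FOV = 35.5 deg = 0.6195919 rad
swath = 2 * alt * tan(FOV/2) = 2 * 695.251 * tan(0.3097959)
swath = 2 * 695.251 * 0.3201025
swath = 445.1032 km

445.1032 km


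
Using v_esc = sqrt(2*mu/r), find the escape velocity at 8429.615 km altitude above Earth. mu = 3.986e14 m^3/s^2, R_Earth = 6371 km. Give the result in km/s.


r = 6371.0 + 8429.615 = 14800.6150 km = 1.4800615e+07 m
v_esc = sqrt(2*mu/r) = sqrt(2*3.986e14 / 1.4800615e+07)
v_esc = 7339.1162 m/s = 7.3391 km/s

7.3391 km/s


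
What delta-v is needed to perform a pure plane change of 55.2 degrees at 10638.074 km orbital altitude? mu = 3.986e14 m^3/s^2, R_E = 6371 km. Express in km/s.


r = 17009.0740 km = 1.7009074e+07 m
V = sqrt(mu/r) = 4840.9245 m/s
di = 55.2 deg = 0.9634217 rad
dV = 2*V*sin(di/2) = 2*4840.9245*sin(0.4817109)
dV = 4485.5623 m/s = 4.4856 km/s

4.4856 km/s


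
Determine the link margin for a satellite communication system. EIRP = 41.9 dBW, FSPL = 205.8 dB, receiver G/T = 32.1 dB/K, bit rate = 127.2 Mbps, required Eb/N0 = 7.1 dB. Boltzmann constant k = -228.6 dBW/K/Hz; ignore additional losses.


C/N0 = EIRP - FSPL + G/T - k = 41.9 - 205.8 + 32.1 - (-228.6)
C/N0 = 96.8000 dB-Hz
R_b = 127.2 Mbps = 1.272e+08 bps -> 10*log10(R_b) = 81.0449 dB-Hz
Eb/N0 = C/N0 - 10*log10(R_b) = 96.8000 - 81.0449 = 15.7551 dB
Margin = Eb/N0 - Eb/N0_req = 15.7551 - 7.1 = 8.6551 dB (link closes)

8.6551 dB


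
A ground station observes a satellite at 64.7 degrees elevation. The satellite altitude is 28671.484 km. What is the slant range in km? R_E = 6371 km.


h = 28671.484 km, el = 64.7 deg
d = -R_E*sin(el) + sqrt((R_E*sin(el))^2 + 2*R_E*h + h^2)
d = -6371.0000*sin(1.1292) + sqrt((6371.0000*0.9040825)^2 + 2*6371.0000*28671.484 + 28671.484^2)
d = 29176.6412 km

29176.6412 km


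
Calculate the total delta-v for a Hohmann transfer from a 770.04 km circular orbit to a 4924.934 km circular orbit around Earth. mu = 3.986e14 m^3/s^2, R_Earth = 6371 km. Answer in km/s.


r1 = 7141.0400 km = 7.14104e+06 m
r2 = 11295.9340 km = 1.1295934e+07 m
dv1 = sqrt(mu/r1)*(sqrt(2*r2/(r1+r2)) - 1) = 799.1021 m/s
dv2 = sqrt(mu/r2)*(1 - sqrt(2*r1/(r1+r2))) = 712.0133 m/s
total dv = |dv1| + |dv2| = 799.1021 + 712.0133 = 1511.1154 m/s = 1.5111 km/s

1.5111 km/s


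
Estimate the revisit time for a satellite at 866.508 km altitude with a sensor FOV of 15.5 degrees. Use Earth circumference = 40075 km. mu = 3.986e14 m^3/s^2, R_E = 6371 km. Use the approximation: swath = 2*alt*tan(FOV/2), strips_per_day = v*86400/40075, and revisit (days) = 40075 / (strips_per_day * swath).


swath = 2*866.508*tan(0.135263) = 235.8531 km
v = sqrt(mu/r) = 7421.1997 m/s = 7.4212 km/s
strips/day = v*86400/40075 = 7.4212*86400/40075 = 15.9998
coverage/day = strips * swath = 15.9998 * 235.8531 = 3773.6009 km
revisit = 40075 / 3773.6009 = 10.6198 days

10.6198 days


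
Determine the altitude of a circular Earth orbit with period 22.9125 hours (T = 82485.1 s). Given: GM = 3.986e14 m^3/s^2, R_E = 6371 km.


T = 82485.1 s
r = (mu*T^2/(4*pi^2))^(1/3) = (3.986e14 * 82485.1^2 / (4*pi^2))^(1/3)
r = 4.0955244e+07 m = 40955.2445 km
alt = r - R_E = 40955.2445 - 6371 = 34584.2445 km

34584.2445 km


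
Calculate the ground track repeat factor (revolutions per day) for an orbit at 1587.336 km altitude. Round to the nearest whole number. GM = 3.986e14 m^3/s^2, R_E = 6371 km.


r = 7.958336e+06 m
T = 2*pi*sqrt(r^3/mu) = 7065.5281 s = 117.7588 min
revs/day = 1440 / 117.7588 = 12.2284
Rounded: 12 revolutions per day

12 revolutions per day


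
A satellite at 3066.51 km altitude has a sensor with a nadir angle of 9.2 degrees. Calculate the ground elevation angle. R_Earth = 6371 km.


r = R_E + alt = 9437.5100 km
Law of sines in the satellite / Earth-center / ground-point triangle:
  sin(nadir)/R_E = sin(90 + el)/r  =>  cos(el) = (r/R_E)*sin(nadir)
cos(el) = (9437.5100 / 6371.0000) * sin(9.2 deg) = 0.2368357
el = arccos(0.2368357) = 76.3001 deg
(Earth-central angle = 90 - nadir - el = 4.4999 deg)

76.3001 degrees


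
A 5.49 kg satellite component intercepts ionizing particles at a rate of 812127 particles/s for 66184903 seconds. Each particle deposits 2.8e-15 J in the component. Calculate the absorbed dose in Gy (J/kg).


Total energy deposited = rate * time * E_per
  = 812127 * 66184903 * 2.8e-15 = 0.1505015 J
Dose = E_total / mass = 0.1505015 / 5.49
Dose = 0.02741376 Gy

0.0274 Gy


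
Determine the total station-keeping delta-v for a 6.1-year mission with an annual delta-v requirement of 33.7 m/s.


dV = rate * years = 33.7 * 6.1
dV = 205.5700 m/s

205.5700 m/s


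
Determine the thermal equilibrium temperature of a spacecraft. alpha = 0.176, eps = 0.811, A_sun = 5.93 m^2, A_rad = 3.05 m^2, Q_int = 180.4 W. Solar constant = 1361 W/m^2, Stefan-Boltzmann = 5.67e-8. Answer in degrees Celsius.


Numerator = alpha*S*A_sun + Q_int = 0.176*1361*5.93 + 180.4 = 1600.8485 W
Denominator = eps*sigma*A_rad = 0.811*5.67e-8*3.05 = 1.4025029e-07 W/K^4
T^4 = 1.1414226e+10 K^4
T = 326.8599 K = 53.7099 C

53.7099 degrees Celsius


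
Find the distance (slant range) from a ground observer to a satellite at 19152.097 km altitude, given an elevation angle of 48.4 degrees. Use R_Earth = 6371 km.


h = 19152.097 km, el = 48.4 deg
d = -R_E*sin(el) + sqrt((R_E*sin(el))^2 + 2*R_E*h + h^2)
d = -6371.0000*sin(0.8447394) + sqrt((6371.0000*0.7477981)^2 + 2*6371.0000*19152.097 + 19152.097^2)
d = 20405.9323 km

20405.9323 km


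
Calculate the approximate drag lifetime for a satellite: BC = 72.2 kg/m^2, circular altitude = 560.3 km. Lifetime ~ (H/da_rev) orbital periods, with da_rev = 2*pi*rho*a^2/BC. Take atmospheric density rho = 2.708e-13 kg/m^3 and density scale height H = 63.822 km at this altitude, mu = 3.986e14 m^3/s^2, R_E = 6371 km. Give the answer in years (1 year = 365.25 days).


a = R_E + alt = 6931.3000 km = 6.9313e+06 m
da_rev = 2*pi*rho*a^2/BC = 2*pi*2.708e-13*(6.9313e+06)^2/72.2 = 1.132194 m per revolution
N = H/da_rev = 63822.0000 m / 1.132194 m = 56370.2143 revolutions
P = 2*pi*sqrt(a^3/mu) = 5742.9266 s
lifetime = N*P = 56370.2143 * 5742.9266 = 3.2373e+08 s = 3746.8750 days
years = 3746.8750 / 365.25 = 10.2584 years

10.2584 years


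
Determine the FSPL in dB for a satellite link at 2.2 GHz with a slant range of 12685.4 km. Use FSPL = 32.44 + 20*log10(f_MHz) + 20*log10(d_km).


f = 2.2 GHz = 2200.0000 MHz
d = 12685.4 km
FSPL = 32.44 + 20*log10(2200.0000) + 20*log10(12685.4)
FSPL = 32.44 + 66.8485 + 82.0661
FSPL = 181.3545 dB

181.3545 dB


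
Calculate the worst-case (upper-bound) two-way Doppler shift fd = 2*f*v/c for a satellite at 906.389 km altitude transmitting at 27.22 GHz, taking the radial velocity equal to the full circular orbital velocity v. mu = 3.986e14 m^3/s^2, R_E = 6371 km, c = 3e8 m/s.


r = 7.277389e+06 m
v = sqrt(mu/r) = 7400.8372 m/s (worst-case radial velocity)
f = 27.22 GHz = 2.722e+10 Hz
fd = 2*f*v/c = 2*2.722e+10*7400.8372/3.0e+08
fd = 1.3430053e+06 Hz

1.3430e+06 Hz


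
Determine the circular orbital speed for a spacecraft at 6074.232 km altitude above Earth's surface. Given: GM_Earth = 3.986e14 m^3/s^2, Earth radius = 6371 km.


r = R_E + alt = 6371.0 + 6074.232 = 12445.2320 km = 1.2445232e+07 m
v = sqrt(mu/r) = sqrt(3.986e14 / 1.2445232e+07) = 5659.3578 m/s = 5.6594 km/s

5.6594 km/s


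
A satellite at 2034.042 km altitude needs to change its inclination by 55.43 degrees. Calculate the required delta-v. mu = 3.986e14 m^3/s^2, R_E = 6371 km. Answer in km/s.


r = 8405.0420 km = 8.405042e+06 m
V = sqrt(mu/r) = 6886.5024 m/s
di = 55.43 deg = 0.967436 rad
dV = 2*V*sin(di/2) = 2*6886.5024*sin(0.483718)
dV = 6405.4640 m/s = 6.4055 km/s

6.4055 km/s


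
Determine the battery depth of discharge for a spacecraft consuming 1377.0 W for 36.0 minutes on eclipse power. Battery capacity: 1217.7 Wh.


E_used = P * t / 60 = 1377.0 * 36.0 / 60 = 826.2000 Wh
DOD = E_used / E_total * 100 = 826.2000 / 1217.7 * 100
DOD = 67.8492 %

67.8492 %


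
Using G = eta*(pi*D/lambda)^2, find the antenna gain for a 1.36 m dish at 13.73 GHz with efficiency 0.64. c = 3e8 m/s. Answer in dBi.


lambda = c/f = 3e8 / 1.373e+10 = 0.02184996 m
G = eta*(pi*D/lambda)^2 = 0.64*(pi*1.36/0.02184996)^2
G = 24471.2470 (linear)
G = 10*log10(24471.2470) = 43.8866 dBi

43.8866 dBi


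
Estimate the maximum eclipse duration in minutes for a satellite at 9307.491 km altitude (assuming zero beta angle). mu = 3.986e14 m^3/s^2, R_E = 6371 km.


r = 15678.4910 km
T = 325.6240 min
Eclipse fraction = arcsin(R_E/r)/pi = arcsin(6371.0000/15678.4910)/pi
= arcsin(0.4063529)/pi = 0.1331996
Eclipse duration = 0.1331996 * 325.6240 = 43.3730 min

43.3730 minutes


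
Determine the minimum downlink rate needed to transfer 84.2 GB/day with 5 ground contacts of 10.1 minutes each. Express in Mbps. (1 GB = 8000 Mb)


total contact time = 5 * 10.1 * 60 = 3030.0000 s
data = 84.2 GB = 673600.0000 Mb
rate = 673600.0000 / 3030.0000 = 222.3102 Mbps

222.3102 Mbps


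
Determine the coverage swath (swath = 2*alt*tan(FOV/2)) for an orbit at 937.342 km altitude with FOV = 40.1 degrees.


FOV = 40.1 deg = 0.699877 rad
swath = 2 * alt * tan(FOV/2) = 2 * 937.342 * tan(0.3499385)
swath = 2 * 937.342 * 0.3649588
swath = 684.1825 km

684.1825 km


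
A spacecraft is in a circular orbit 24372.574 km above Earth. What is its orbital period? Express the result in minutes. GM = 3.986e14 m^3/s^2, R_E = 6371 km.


r = 30743.5740 km = 3.0743574e+07 m
T = 2*pi*sqrt(r^3/mu) = 2*pi*sqrt(2.9057822e+22 / 3.986e14)
T = 53646.6678 s = 894.1111 min

894.1111 minutes


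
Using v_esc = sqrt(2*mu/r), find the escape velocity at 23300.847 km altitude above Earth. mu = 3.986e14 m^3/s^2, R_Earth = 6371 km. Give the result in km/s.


r = 6371.0 + 23300.847 = 29671.8470 km = 2.9671847e+07 m
v_esc = sqrt(2*mu/r) = sqrt(2*3.986e14 / 2.9671847e+07)
v_esc = 5183.3598 m/s = 5.1834 km/s

5.1834 km/s


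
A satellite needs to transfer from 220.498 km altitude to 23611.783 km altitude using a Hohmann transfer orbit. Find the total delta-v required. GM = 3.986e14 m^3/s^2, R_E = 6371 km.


r1 = 6591.4980 km = 6.591498e+06 m
r2 = 29982.7830 km = 2.9982783e+07 m
dv1 = sqrt(mu/r1)*(sqrt(2*r2/(r1+r2)) - 1) = 2180.8915 m/s
dv2 = sqrt(mu/r2)*(1 - sqrt(2*r1/(r1+r2))) = 1457.1038 m/s
total dv = |dv1| + |dv2| = 2180.8915 + 1457.1038 = 3637.9953 m/s = 3.6380 km/s

3.6380 km/s


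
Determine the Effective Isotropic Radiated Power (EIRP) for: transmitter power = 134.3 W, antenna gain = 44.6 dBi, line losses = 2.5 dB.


Pt = 134.3 W = 21.2808 dBW
EIRP = Pt_dBW + Gt - losses = 21.2808 + 44.6 - 2.5 = 63.3808 dBW

63.3808 dBW


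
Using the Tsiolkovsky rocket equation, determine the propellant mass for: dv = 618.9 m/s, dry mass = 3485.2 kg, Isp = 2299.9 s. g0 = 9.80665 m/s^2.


ve = Isp * g0 = 2299.9 * 9.80665 = 22554.314335 m/s
mass ratio = exp(dv/ve) = exp(618.9/22554.314335) = 1.02782038
m_prop = m_dry * (mr - 1) = 3485.2 * (1.02782038 - 1)
m_prop = 96.9596 kg

96.9596 kg


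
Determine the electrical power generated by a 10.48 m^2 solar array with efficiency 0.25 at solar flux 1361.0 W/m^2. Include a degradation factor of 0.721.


P = area * eta * S * degradation
P = 10.48 * 0.25 * 1361.0 * 0.721
P = 2570.9562 W

2570.9562 W


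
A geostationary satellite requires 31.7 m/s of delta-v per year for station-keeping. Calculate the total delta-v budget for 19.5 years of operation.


dV = rate * years = 31.7 * 19.5
dV = 618.1500 m/s

618.1500 m/s


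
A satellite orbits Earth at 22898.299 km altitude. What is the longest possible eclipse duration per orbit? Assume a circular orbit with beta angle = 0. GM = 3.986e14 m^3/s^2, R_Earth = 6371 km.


r = 29269.2990 km
T = 830.5742 min
Eclipse fraction = arcsin(R_E/r)/pi = arcsin(6371.0000/29269.2990)/pi
= arcsin(0.2176683)/pi = 0.06984512
Eclipse duration = 0.06984512 * 830.5742 = 58.0116 min

58.0116 minutes


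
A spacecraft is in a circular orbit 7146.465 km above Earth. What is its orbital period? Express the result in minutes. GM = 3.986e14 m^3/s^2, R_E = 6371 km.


r = 13517.4650 km = 1.3517465e+07 m
T = 2*pi*sqrt(r^3/mu) = 2*pi*sqrt(2.4699363e+21 / 3.986e14)
T = 15640.6249 s = 260.6771 min

260.6771 minutes


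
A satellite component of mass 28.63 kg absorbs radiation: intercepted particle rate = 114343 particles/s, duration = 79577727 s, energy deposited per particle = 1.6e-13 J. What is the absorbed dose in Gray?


Total energy deposited = rate * time * E_per
  = 114343 * 79577727 * 1.6e-13 = 1.4559 J
Dose = E_total / mass = 1.4559 / 28.63
Dose = 0.05085103 Gy

0.0509 Gy


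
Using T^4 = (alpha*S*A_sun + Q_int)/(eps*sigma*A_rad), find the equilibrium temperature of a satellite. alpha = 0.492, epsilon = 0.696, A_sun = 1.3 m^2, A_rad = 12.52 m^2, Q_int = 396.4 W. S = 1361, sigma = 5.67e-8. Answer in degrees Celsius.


Numerator = alpha*S*A_sun + Q_int = 0.492*1361*1.3 + 396.4 = 1266.8956 W
Denominator = eps*sigma*A_rad = 0.696*5.67e-8*12.52 = 4.9407926e-07 W/K^4
T^4 = 2.5641546e+09 K^4
T = 225.0277 K = -48.1223 C

-48.1223 degrees Celsius


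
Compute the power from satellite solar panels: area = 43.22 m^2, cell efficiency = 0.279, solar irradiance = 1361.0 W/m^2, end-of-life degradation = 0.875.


P = area * eta * S * degradation
P = 43.22 * 0.279 * 1361.0 * 0.875
P = 14360.0233 W

14360.0233 W


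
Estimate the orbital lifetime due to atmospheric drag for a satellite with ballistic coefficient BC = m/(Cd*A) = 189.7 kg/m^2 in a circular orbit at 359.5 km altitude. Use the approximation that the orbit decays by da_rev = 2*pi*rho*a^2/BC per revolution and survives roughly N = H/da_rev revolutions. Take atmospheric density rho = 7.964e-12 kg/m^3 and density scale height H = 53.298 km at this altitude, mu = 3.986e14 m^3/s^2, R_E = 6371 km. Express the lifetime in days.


a = R_E + alt = 6730.5000 km = 6.7305e+06 m
da_rev = 2*pi*rho*a^2/BC = 2*pi*7.964e-12*(6.7305e+06)^2/189.7 = 11.949189 m per revolution
N = H/da_rev = 53298.0000 m / 11.949189 m = 4460.3862 revolutions
P = 2*pi*sqrt(a^3/mu) = 5495.1837 s
lifetime = N*P = 4460.3862 * 5495.1837 = 2.4510642e+07 s = 283.6880 days

283.6880 days
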